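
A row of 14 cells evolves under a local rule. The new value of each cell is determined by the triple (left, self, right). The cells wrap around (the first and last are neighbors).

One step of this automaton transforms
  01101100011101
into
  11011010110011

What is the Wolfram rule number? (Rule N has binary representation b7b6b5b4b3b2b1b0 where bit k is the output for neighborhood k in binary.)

62

position 10: 111 → 0  (bit 7 = 0)
position 2: 110 → 0  (bit 6 = 0)
position 0: 101 → 1  (bit 5 = 1)
position 6: 100 → 1  (bit 4 = 1)
position 1: 011 → 1  (bit 3 = 1)
position 13: 010 → 1  (bit 2 = 1)
position 8: 001 → 1  (bit 1 = 1)
position 7: 000 → 0  (bit 0 = 0)
bits b7..b0 = 00111110 = 62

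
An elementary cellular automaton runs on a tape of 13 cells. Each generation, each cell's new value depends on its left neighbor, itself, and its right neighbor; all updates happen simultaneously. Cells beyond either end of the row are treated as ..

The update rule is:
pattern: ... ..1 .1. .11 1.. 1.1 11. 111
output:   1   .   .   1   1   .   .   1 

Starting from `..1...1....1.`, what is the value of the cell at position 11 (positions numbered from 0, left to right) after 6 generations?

.

1..11..111..1
.1.1.1.11.1..
.......1...11
111111..11.1.
11111.1.1...1
1111.....11..
position 11 holds .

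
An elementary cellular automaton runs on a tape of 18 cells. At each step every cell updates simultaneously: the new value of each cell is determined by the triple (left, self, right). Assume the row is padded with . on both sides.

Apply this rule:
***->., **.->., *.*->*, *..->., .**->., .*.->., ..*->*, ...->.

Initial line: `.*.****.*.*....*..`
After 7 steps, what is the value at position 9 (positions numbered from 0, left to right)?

*.*....*.*....*...
.*....*.*....*....
*....*.*....*.....
....*.*....*......
...*.*....*.......
..*.*....*........
.*.*....*.........
position 9 holds .

.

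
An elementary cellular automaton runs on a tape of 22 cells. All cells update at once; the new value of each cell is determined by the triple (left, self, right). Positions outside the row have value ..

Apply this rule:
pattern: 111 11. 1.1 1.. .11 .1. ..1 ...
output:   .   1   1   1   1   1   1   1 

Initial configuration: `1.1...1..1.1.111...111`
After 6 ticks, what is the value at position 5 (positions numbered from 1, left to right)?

.

11111111111111.11111.1
1............111...111
11111111111111.11111.1  (repeats tick 1; period 2)
tick 6: 1............111...111
position 5 holds .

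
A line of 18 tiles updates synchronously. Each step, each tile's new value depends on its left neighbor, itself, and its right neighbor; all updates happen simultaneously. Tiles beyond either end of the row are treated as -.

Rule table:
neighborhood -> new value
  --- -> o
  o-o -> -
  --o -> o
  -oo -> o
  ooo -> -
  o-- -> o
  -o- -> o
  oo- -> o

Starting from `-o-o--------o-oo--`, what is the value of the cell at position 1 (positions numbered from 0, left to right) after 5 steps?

o

oo-oooooooooo-oooo
oo-o--------o-o--o
oo-oooooooooo-oooo  (repeats step 1; period 2)
step 5: oo-oooooooooo-oooo
position 1 holds o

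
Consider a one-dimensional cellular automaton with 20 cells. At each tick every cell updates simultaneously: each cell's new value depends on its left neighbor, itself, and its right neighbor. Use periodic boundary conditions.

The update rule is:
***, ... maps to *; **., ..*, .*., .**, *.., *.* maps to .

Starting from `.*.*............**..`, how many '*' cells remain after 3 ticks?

8

tick 1: .....**********....*
tick 2: .***..********..**..
tick 3: ..*....******......*
count of *: 8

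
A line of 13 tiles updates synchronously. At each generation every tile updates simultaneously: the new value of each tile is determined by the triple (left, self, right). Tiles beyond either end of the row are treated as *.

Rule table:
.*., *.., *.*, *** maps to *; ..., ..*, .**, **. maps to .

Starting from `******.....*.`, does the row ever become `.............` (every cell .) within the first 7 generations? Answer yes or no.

generation 1: *****.*....**
generation 2: ****.***....*
generation 3: ***.*.*.*....
generation 4: **.*******...
generation 5: *.*.*****.*..
generation 6: .***.***.***.
generation 7: *.*.*.*.*.*.*
generation 7 is *.*.*.*.*.*.*, still not uniform .

no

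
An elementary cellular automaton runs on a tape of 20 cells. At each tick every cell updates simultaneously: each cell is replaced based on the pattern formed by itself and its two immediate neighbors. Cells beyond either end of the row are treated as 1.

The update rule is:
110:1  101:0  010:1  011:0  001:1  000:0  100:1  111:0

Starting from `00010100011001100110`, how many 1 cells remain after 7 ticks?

10110110101110111010
10010010100010001010
11111110110111011010
00000010010001001010
10000111111011111010
11001000001000001010
01111100011100011010
count of 1: 11

11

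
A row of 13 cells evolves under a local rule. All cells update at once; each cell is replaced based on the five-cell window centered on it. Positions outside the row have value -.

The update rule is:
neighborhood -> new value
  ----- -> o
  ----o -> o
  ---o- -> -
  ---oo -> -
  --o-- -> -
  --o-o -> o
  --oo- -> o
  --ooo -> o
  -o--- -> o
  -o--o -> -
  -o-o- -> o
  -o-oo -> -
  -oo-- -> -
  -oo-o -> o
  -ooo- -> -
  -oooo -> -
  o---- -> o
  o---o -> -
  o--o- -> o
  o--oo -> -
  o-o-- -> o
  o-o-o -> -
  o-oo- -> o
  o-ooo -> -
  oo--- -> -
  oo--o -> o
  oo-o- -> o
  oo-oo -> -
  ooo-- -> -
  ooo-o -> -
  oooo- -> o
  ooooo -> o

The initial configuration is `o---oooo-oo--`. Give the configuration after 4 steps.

ooo-o--ooo-oo

step 1: -o--o-o--o--o
step 2: ---oooo-o--o-
step 3: oo-o-o-oo-o-o
step 4: ooo-o--ooo-oo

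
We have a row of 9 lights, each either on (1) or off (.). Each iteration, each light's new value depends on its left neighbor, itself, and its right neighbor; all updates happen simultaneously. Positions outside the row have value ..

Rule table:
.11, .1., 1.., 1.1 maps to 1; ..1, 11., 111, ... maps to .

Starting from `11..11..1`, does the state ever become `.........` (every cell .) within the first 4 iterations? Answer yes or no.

iteration 1: 1.1.1.1.1
iteration 2: 111111111
iteration 3: 1........
iteration 4: 11.......
iteration 4 is 11......., still not uniform .

no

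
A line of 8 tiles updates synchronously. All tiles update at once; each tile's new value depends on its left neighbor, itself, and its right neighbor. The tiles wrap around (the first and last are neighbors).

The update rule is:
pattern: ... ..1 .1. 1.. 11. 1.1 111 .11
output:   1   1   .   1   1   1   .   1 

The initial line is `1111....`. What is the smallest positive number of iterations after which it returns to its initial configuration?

iteration 1: 1..11111
iteration 2: 1111....

2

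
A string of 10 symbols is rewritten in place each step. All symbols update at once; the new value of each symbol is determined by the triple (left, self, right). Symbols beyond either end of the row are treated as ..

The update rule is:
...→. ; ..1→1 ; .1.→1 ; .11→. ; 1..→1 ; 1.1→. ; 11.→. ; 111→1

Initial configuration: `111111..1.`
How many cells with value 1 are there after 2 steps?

5

.1111.1111
1.11...11.
count of 1: 5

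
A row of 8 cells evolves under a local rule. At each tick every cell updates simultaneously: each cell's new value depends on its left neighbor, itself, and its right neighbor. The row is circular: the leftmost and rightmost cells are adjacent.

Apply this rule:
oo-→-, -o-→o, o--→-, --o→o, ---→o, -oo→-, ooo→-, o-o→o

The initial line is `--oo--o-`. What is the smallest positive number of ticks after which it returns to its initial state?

16

oo---oo-
---oo--o
-oo---oo
o---oo--
o-oo---o
-o---oo-
oo-oo---
--o---oo
-oo-oo--
o--o---o
--oo-oo-
oo--o---
---oo-oo
-oo--o--
o---oo-o
--oo--o-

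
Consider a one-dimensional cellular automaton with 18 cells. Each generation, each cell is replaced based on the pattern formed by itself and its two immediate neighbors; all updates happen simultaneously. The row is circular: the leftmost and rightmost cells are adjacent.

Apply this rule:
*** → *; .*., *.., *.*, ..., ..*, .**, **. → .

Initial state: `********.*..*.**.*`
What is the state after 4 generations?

*******...........
.*****............
..***.............
...*..............

...*..............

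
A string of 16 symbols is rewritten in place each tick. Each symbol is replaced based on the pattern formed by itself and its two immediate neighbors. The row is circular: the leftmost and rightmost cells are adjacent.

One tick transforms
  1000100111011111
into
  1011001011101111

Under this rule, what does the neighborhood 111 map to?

At position 8 the neighborhood is 111; the next row has 1 there.

1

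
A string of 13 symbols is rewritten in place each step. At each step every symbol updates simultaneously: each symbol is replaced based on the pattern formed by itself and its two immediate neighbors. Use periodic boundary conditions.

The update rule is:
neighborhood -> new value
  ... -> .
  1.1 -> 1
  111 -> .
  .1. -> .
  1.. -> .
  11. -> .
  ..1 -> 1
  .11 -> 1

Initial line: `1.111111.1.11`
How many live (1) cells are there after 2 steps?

5

.11.....1.11.
11.....1.11..
count of 1: 5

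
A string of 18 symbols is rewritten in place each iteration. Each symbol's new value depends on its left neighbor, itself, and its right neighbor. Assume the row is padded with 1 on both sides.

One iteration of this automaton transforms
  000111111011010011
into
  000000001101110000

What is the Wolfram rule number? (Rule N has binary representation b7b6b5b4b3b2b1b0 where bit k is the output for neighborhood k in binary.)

position 4: 111 → 0  (bit 7 = 0)
position 8: 110 → 1  (bit 6 = 1)
position 9: 101 → 1  (bit 5 = 1)
position 0: 100 → 0  (bit 4 = 0)
position 3: 011 → 0  (bit 3 = 0)
position 13: 010 → 1  (bit 2 = 1)
position 2: 001 → 0  (bit 1 = 0)
position 1: 000 → 0  (bit 0 = 0)
bits b7..b0 = 01100100 = 100

100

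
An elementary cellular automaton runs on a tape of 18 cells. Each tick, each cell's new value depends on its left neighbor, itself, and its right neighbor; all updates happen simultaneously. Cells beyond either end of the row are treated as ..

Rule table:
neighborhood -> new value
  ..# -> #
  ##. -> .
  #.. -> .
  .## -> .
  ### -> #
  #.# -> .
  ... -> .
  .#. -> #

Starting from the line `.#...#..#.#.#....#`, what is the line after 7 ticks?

.....##..##.......

tick 1: ##..##.##.#.#...##
tick 2: ...#......#.#..#..
tick 3: ..##.....##.#.##..
tick 4: .#......#...#.....
tick 5: ##.....##..##.....
tick 6: ......#...#.......
tick 7: .....##..##.......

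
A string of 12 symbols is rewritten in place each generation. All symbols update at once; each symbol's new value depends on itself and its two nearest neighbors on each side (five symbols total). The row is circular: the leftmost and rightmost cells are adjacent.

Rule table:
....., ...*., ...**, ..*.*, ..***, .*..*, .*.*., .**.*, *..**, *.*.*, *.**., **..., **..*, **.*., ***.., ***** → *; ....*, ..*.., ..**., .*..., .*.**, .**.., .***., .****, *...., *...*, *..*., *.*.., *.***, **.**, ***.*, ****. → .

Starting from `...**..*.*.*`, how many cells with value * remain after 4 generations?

generation 1: ..*..*.****.
generation 2: .*.*.*....**
generation 3: *****....*.*
generation 4: .**.**..**..
count of *: 6

6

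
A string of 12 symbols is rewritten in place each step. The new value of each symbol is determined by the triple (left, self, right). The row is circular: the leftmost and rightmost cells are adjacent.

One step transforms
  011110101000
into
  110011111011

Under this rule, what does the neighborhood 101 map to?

At position 5 the neighborhood is 101; the next row has 1 there.

1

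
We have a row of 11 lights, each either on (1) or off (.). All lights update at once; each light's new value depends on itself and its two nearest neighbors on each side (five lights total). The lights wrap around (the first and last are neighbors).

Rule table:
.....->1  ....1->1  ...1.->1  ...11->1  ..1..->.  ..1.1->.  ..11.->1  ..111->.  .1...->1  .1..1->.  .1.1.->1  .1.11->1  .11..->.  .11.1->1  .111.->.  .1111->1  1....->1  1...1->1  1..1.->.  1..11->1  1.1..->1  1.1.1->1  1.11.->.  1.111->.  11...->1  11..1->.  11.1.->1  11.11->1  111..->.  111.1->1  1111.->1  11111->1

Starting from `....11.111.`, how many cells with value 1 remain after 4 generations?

1111111...1
111111.111.
.111111..11
1.1111..111
count of 1: 8

8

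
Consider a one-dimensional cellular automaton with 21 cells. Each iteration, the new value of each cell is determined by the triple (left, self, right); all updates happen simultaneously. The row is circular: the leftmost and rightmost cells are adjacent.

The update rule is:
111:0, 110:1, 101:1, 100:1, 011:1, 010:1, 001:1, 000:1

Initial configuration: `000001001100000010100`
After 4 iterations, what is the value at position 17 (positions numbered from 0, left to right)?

111111111111111111111
000000000000000000000
111111111111111111111  (repeats iteration 1; period 2)
iteration 4: 000000000000000000000
position 17 holds 0

0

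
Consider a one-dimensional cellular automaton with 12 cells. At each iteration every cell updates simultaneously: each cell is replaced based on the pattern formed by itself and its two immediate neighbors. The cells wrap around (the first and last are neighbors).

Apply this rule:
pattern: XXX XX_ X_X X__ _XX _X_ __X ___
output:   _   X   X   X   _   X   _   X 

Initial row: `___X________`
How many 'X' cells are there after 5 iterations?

10

XX_XXXXXXXXX
_XX_________
__XXXXXXXXXX
X__________X
XXXXXXXXXX__
count of X: 10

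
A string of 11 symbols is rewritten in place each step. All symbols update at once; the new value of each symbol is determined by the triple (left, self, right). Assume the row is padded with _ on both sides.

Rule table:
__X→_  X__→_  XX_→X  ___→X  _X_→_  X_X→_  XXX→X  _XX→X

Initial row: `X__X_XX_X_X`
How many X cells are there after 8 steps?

9

_____XX____
XXXX_XX_XXX
XXXX_XX_XXX  (fixed point — unchanged through step 8)
count of X: 9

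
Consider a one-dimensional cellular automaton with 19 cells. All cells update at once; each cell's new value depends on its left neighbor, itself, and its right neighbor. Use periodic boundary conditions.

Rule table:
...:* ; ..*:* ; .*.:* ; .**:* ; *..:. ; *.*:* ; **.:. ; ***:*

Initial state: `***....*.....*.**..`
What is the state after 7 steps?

**..****.*******..*
*..****.*******..**
..****.*******..***
.****.*******..***.
****.*******..***..
***.*******..***..*
**.*******..***..**

**.*******..***..**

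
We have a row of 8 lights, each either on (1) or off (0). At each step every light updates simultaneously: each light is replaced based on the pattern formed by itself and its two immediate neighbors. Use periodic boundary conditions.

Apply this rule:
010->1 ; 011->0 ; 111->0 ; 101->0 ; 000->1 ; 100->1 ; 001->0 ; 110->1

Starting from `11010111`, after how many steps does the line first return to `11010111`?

01010000
01011111
01000001
01111101
00000101
11110101
00010100
11010111

8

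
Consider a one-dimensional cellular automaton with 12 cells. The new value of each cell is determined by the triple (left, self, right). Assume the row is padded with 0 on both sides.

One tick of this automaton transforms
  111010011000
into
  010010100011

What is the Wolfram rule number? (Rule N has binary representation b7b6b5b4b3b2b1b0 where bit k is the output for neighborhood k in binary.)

135

position 1: 111 → 1  (bit 7 = 1)
position 2: 110 → 0  (bit 6 = 0)
position 3: 101 → 0  (bit 5 = 0)
position 5: 100 → 0  (bit 4 = 0)
position 0: 011 → 0  (bit 3 = 0)
position 4: 010 → 1  (bit 2 = 1)
position 6: 001 → 1  (bit 1 = 1)
position 10: 000 → 1  (bit 0 = 1)
bits b7..b0 = 10000111 = 135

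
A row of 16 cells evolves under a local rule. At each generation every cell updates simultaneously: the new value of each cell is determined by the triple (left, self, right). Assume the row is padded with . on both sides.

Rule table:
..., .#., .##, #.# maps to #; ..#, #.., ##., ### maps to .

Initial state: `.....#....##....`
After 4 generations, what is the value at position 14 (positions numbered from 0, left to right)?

####.#.##.#..###
#...####.##..#..
#.#.#...##...#.#
#####.#.#..#.###
position 14 holds #

#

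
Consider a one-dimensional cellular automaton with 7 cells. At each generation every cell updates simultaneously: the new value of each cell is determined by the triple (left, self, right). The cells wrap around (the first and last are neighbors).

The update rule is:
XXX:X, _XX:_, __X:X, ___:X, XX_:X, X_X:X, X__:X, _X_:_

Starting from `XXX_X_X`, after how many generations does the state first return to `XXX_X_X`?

generation 1: XXXX_X_
generation 2: _XXXX_X
generation 3: X_XXXX_
generation 4: _X_XXXX
generation 5: X_X_XXX
generation 6: XX_X_XX
generation 7: XXX_X_X

7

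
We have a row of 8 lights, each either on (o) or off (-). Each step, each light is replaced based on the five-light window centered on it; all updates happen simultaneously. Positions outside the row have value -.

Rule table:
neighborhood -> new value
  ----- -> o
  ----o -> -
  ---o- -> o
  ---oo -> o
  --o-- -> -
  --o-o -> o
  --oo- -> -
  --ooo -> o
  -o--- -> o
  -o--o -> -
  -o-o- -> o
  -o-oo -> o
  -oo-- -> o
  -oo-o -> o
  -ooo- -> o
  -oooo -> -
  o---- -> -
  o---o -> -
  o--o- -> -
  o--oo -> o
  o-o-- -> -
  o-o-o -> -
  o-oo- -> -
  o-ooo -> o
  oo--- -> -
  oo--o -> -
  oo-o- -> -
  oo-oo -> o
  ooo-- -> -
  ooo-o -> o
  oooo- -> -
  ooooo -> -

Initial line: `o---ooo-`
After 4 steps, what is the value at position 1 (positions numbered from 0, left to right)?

o

-o-ooo--
ooooo---
o------o
-o-oo-o-
position 1 holds o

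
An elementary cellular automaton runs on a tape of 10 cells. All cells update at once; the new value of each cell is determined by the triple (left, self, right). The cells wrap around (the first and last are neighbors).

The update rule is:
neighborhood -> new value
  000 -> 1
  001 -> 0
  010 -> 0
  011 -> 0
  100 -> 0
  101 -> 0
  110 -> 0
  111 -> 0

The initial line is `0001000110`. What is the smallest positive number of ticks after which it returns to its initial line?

2

1100010000
0001000110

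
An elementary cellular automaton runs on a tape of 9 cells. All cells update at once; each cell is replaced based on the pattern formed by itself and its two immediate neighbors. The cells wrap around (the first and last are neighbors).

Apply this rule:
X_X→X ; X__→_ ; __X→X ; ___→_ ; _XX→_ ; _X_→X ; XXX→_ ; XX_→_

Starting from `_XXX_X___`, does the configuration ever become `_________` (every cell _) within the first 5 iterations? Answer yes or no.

no

X___XX___
X__X____X
__XX___X_
_X____XX_
XX___X___
iteration 5 is XX___X___, still not uniform _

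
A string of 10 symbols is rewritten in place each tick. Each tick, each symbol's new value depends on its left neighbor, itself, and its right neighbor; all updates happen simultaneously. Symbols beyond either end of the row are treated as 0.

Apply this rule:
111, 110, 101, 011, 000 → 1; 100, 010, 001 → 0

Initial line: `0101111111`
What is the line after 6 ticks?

0011111111
1011111111
0111111111
0111111111  (fixed point — unchanged through tick 6)

0111111111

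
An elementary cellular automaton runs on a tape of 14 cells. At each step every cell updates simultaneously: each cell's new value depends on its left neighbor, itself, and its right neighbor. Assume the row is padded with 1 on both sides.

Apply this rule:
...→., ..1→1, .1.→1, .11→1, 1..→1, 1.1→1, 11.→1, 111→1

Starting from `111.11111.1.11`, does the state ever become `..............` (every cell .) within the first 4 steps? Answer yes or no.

no

step 1: 11111111111111
step 2: 11111111111111  (fixed point — unchanged through step 4)
step 4 is 11111111111111, still not uniform .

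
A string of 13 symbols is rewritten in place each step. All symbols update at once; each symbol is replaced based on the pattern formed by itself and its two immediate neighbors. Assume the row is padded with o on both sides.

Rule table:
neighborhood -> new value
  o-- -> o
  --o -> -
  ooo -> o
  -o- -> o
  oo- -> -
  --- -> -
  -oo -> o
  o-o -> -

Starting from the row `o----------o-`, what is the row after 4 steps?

-o---------o-
-oo--------o-
-o-o-------o-
-o-oo------o-

-o-oo------o-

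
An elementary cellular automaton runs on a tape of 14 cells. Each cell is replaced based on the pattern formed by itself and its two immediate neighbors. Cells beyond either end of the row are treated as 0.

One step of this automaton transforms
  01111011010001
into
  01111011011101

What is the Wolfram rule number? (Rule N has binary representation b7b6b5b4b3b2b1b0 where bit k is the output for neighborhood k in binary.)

position 2: 111 → 1  (bit 7 = 1)
position 4: 110 → 1  (bit 6 = 1)
position 5: 101 → 0  (bit 5 = 0)
position 10: 100 → 1  (bit 4 = 1)
position 1: 011 → 1  (bit 3 = 1)
position 9: 010 → 1  (bit 2 = 1)
position 0: 001 → 0  (bit 1 = 0)
position 11: 000 → 1  (bit 0 = 1)
bits b7..b0 = 11011101 = 221

221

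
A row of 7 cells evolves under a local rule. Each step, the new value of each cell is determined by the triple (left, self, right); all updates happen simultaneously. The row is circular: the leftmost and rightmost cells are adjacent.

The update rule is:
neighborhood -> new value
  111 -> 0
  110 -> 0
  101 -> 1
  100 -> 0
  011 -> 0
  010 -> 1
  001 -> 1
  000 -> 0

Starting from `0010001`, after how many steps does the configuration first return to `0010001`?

14

step 1: 0110011
step 2: 1000100
step 3: 1001101
step 4: 0010010
step 5: 0110110
step 6: 1001000
step 7: 1011001
step 8: 0100010
step 9: 1100110
step 10: 0001001
step 11: 0011011
step 12: 0100100
step 13: 1101100
step 14: 0010001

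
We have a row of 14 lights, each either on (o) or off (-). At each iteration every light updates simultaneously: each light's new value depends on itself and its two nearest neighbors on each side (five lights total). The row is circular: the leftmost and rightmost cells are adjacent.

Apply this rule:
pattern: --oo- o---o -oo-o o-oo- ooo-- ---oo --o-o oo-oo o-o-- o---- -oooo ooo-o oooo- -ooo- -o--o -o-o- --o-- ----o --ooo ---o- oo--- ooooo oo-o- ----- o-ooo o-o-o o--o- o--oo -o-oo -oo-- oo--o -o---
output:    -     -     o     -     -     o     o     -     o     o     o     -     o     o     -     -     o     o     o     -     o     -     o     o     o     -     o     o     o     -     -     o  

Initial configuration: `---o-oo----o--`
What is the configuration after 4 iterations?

------o--ooooo

iteration 1: oo-oo--ooo-ooo
iteration 2: o-----ooo--oo-
iteration 3: oooooooo--o-oo
iteration 4: ------o--ooooo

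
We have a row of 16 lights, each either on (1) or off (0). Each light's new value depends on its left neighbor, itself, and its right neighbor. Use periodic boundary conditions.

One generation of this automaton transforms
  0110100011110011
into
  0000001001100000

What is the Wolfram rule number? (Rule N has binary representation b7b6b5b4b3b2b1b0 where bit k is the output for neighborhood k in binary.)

129

position 9: 111 → 1  (bit 7 = 1)
position 2: 110 → 0  (bit 6 = 0)
position 0: 101 → 0  (bit 5 = 0)
position 5: 100 → 0  (bit 4 = 0)
position 1: 011 → 0  (bit 3 = 0)
position 4: 010 → 0  (bit 2 = 0)
position 7: 001 → 0  (bit 1 = 0)
position 6: 000 → 1  (bit 0 = 1)
bits b7..b0 = 10000001 = 129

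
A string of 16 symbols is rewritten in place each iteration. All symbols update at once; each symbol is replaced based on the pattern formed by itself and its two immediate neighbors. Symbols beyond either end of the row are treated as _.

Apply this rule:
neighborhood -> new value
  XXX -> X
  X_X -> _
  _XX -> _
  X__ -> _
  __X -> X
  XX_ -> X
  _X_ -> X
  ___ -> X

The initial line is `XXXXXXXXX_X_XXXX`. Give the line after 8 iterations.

X_X_X_X_X_X_X_XX

_XXXXXXXX_X__XXX
X_XXXXXXX_X_X_XX
X__XXXXXX_X_X__X
X_X_XXXXX_X_X_XX
X_X__XXXX_X_X__X
X_X_X_XXX_X_X_XX
X_X_X__XX_X_X__X
X_X_X_X_X_X_X_XX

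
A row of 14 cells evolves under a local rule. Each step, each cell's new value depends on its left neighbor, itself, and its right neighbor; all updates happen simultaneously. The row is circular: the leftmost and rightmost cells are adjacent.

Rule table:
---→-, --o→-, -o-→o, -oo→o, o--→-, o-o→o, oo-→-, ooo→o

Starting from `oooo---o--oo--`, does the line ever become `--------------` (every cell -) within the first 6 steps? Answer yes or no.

step 1: ooo----o--o---
step 2: oo-----o--o---
step 3: o------o--o---
step 4: o------o--o---  (fixed point — unchanged through step 6)
step 6 is o------o--o---, still not uniform -

no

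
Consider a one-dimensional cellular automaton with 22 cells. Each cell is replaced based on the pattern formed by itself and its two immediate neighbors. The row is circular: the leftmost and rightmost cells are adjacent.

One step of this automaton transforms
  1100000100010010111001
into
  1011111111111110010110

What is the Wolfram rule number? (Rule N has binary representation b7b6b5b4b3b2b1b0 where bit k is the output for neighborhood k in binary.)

position 0: 111 → 1  (bit 7 = 1)
position 1: 110 → 0  (bit 6 = 0)
position 15: 101 → 0  (bit 5 = 0)
position 2: 100 → 1  (bit 4 = 1)
position 16: 011 → 0  (bit 3 = 0)
position 7: 010 → 1  (bit 2 = 1)
position 6: 001 → 1  (bit 1 = 1)
position 3: 000 → 1  (bit 0 = 1)
bits b7..b0 = 10010111 = 151

151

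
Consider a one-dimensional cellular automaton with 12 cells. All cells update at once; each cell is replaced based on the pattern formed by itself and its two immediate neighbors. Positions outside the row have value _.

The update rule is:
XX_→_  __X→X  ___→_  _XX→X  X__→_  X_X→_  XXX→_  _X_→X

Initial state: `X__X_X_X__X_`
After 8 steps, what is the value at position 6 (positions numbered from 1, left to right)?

_

X_XX_X_X_XX_
X_X__X_X_X__
X_X_XX_X_X__
X_X_X__X_X__
X_X_X_XX_X__
X_X_X_X__X__
X_X_X_X_XX__
X_X_X_X_X___
position 6 holds _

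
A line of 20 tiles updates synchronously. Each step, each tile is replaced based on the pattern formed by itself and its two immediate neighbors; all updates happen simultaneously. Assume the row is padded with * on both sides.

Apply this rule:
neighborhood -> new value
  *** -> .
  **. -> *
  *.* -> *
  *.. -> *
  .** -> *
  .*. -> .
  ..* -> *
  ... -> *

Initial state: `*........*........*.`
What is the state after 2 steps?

step 1: *********.********.*
step 2: ........***......***

........***......***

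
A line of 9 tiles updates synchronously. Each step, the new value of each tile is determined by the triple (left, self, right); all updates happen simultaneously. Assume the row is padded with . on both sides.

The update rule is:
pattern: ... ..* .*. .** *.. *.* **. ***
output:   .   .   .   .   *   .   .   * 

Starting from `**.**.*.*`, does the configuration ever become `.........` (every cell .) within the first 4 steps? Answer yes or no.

.........
all cells are . at step 1

yes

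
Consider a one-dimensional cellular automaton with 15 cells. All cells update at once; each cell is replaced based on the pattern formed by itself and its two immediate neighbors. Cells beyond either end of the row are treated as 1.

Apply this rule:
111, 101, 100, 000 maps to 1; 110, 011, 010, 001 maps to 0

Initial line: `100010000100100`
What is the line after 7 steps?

010101001001010

step 1: 011001110010010
step 2: 100100101001001
step 3: 010010010100100
step 4: 101001001010010
step 5: 010100100101001
step 6: 101010010010100
step 7: 010101001001010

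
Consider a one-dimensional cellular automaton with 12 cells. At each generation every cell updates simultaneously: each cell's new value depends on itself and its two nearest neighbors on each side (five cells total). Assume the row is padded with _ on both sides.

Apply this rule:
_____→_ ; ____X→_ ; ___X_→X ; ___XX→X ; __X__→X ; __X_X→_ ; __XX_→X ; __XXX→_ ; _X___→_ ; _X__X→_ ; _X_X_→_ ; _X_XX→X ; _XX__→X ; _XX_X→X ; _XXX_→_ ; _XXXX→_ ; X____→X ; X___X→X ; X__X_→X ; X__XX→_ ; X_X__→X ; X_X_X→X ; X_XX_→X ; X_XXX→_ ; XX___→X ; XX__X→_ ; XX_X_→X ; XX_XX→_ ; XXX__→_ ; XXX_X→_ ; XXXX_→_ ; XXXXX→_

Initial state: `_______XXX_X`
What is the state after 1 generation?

______X___XX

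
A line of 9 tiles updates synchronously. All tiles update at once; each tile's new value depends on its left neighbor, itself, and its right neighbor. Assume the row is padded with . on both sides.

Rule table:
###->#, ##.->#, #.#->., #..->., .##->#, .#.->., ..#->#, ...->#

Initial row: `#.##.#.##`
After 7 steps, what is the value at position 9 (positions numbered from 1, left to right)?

#

..##...##
####.####
####.####  (fixed point — unchanged through step 7)
position 9 holds #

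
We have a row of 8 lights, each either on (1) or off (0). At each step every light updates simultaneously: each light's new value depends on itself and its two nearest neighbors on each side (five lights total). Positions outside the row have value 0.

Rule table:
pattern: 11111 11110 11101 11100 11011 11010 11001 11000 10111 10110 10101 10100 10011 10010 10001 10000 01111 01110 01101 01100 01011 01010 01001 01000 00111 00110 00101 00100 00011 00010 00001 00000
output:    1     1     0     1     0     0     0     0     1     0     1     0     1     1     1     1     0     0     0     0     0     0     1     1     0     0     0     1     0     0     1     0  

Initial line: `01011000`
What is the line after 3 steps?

00000010
00001011
00100000

00100000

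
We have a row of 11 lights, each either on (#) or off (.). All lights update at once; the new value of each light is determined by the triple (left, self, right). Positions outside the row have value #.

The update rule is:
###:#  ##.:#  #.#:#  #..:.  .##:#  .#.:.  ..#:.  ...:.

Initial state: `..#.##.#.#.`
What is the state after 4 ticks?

...########

tick 1: ...####.#.#
tick 2: ...#####.##
tick 3: ...########
tick 4: ...########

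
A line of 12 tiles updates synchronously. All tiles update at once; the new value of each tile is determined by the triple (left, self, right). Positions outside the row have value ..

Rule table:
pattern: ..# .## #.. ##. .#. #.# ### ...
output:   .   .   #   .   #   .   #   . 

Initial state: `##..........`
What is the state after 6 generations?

......##....

..#.........
..##........
....#.......
....##......
......#.....
......##....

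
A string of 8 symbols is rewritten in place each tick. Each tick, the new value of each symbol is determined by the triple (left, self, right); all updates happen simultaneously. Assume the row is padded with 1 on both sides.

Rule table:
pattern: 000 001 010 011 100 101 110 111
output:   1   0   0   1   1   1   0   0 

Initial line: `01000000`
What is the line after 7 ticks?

10101011

10111110
01100001
11011101
00110011
10101010
01010101
10101011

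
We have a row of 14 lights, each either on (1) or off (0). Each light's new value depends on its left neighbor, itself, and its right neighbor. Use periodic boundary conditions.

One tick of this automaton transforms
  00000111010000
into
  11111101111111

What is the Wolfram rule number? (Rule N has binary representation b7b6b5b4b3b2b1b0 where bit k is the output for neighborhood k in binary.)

127

position 6: 111 → 0  (bit 7 = 0)
position 7: 110 → 1  (bit 6 = 1)
position 8: 101 → 1  (bit 5 = 1)
position 10: 100 → 1  (bit 4 = 1)
position 5: 011 → 1  (bit 3 = 1)
position 9: 010 → 1  (bit 2 = 1)
position 4: 001 → 1  (bit 1 = 1)
position 0: 000 → 1  (bit 0 = 1)
bits b7..b0 = 01111111 = 127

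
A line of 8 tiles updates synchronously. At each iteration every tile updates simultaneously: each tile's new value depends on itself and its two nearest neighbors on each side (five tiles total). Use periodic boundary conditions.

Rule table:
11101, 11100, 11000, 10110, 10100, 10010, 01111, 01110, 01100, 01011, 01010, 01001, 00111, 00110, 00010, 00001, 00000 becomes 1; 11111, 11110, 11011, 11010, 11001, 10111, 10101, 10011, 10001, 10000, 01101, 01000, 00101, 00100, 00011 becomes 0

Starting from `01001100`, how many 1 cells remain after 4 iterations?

10101110
01010110
10101110  (repeats iteration 1; period 2)
iteration 4: 01010110
count of 1: 4

4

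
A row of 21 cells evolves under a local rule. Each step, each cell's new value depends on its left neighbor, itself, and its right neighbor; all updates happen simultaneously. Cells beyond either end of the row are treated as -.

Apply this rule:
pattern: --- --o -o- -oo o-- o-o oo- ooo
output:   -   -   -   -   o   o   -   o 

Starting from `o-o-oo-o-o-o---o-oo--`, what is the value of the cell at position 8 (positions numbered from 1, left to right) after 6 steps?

-o-o--o-o-o-o---o--o-
--o-o--o-o-o-o---o--o
---o-o--o-o-o-o---o--
----o-o--o-o-o-o---o-
-----o-o--o-o-o-o---o
------o-o--o-o-o-o---
position 8 holds -

-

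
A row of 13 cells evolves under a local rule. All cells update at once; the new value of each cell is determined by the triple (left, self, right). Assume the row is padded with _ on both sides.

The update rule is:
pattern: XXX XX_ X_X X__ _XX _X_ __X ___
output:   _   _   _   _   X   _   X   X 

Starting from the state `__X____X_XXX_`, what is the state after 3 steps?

XX__XXX__X___
X__XX___X__XX
__XX__XX__XX_

__XX__XX__XX_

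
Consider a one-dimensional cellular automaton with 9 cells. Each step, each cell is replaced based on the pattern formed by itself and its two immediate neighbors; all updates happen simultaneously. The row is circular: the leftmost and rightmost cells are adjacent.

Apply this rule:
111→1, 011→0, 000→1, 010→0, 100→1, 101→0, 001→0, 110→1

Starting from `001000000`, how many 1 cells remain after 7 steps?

100111111
110011111
111001111
111100111
111110011
111111001
111111100
count of 1: 7

7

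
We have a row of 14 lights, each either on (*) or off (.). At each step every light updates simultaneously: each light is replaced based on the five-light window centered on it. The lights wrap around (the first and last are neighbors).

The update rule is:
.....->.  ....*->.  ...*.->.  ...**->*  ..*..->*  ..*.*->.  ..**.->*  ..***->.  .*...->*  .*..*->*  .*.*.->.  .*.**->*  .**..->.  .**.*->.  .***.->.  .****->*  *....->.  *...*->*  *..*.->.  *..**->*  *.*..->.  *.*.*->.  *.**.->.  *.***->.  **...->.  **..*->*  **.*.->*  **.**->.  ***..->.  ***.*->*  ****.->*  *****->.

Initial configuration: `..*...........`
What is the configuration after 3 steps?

step 1: ..**..........
step 2: .**...........
step 3: **............

**............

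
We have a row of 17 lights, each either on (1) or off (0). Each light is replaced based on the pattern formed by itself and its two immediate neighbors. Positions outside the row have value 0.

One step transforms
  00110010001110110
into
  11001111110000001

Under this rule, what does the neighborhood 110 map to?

At position 3 the neighborhood is 110; the next row has 0 there.

0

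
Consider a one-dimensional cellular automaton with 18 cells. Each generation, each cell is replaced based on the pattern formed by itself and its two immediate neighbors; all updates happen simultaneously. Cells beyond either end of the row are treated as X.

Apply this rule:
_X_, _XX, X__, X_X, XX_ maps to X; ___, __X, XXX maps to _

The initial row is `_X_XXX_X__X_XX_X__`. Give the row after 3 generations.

X__X_XX_X_XX____X_

generation 1: XXXX_XXXX_XXXXXXX_
generation 2: ___XXX__XXX_____XX
generation 3: X__X_XX_X_XX____X_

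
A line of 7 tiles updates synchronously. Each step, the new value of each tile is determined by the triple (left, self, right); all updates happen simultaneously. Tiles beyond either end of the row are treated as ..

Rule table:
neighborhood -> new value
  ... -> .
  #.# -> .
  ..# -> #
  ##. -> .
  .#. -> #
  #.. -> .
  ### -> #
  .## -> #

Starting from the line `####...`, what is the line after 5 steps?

#......

###....
##.....
#......
#......  (fixed point — unchanged through step 5)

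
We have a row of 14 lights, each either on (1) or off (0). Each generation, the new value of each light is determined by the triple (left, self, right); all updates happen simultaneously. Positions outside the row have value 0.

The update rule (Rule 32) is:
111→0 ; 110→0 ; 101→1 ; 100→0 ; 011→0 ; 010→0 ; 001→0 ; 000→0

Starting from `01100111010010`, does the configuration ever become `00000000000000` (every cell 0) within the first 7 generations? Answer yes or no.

generation 1: 00000000100000
generation 2: 00000000000000
all cells are 0 at generation 2

yes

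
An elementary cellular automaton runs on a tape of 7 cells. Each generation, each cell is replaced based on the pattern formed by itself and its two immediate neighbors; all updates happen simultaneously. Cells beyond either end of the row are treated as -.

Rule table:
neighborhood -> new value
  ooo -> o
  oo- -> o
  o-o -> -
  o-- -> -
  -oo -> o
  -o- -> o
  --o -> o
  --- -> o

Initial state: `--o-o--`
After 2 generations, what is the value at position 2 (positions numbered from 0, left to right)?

o

generation 1: ooo-o-o
generation 2: ooo-o-o
position 2 holds o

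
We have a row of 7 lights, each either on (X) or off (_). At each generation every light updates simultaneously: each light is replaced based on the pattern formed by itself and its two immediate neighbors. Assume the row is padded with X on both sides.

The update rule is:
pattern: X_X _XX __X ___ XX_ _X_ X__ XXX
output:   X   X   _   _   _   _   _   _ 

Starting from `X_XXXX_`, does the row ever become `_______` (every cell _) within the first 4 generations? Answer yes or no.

generation 1: _XX___X
generation 2: XX____X
generation 3: ______X
generation 4: ______X
generation 4 is ______X, still not uniform _

no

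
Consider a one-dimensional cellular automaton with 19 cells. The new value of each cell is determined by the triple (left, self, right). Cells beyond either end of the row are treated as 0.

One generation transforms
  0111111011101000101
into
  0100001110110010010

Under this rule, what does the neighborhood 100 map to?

0

At position 13 the neighborhood is 100; the next row has 0 there.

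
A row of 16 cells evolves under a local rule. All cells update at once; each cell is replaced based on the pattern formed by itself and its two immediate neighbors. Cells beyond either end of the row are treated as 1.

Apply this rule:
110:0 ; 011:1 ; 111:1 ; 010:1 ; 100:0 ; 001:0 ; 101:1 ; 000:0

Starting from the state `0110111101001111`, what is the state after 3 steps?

1101111011001111
1011110110001111
0111101100001111

0111101100001111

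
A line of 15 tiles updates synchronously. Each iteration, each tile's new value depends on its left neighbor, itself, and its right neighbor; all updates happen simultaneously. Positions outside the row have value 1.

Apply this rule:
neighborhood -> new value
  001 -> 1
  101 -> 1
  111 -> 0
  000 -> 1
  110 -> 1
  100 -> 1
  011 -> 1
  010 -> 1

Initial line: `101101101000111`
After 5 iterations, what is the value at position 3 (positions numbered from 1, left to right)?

1

iteration 1: 111111111111100
iteration 2: 000000000000111
iteration 3: 111111111111100  (repeats iteration 1; period 2)
iteration 5: 111111111111100
position 3 holds 1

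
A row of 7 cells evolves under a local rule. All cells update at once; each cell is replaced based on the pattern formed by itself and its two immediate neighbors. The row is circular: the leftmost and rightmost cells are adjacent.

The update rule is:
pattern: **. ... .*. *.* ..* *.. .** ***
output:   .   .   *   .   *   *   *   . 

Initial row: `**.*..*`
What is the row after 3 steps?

*.*.*.*

...****
*.**...
*.*.*.*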